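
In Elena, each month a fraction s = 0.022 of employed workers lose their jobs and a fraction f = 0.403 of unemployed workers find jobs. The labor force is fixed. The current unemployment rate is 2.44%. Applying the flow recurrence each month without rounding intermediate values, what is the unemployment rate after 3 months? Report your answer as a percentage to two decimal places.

Unemployment rate after three months ≈ 4.66%.

With a fixed labor force, u_{t+1} = u_t + s·(1−u_t) − f·u_t = u_t·(1−s−f) + s.
Here 1−s−f = 0.575 and s = 0.022.
u_1 = 0.024400 × 0.575 + 0.022 = 0.036030.
u_2 = 0.036030 × 0.575 + 0.022 = 0.042717.
u_3 = 0.042717 × 0.575 + 0.022 = 0.046562.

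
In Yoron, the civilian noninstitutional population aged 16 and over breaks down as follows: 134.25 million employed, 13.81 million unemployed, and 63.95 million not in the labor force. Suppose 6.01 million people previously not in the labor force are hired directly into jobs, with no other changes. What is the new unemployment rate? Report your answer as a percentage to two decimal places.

New unemployment rate ≈ 8.96%.

Initially, labor force = 134.25 + 13.81 = 148.06 million, so u = 13.81/148.06 = 9.33%.
After the change, employed and labor force both rise by 6.01; unemployed unchanged → E = 140.26, U = 13.81, labor force = 154.07 million.
New unemployment rate = 13.81 / 154.07 = 8.96%.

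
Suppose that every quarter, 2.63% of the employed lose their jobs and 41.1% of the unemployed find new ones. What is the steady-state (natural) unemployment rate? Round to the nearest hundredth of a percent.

Steady-state unemployment rate ≈ 6.01%.

At steady state the flows balance: s·E = f·U, so U/(E+U) = s/(s+f).
u* = 2.63 / (2.63 + 41.1) = 2.63 / 43.73 = 6.01%.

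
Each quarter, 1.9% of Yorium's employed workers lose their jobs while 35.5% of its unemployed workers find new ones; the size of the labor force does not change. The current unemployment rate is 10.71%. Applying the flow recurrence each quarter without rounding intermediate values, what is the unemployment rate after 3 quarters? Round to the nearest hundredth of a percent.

Unemployment rate after three quarters ≈ 6.46%.

With a fixed labor force, u_{t+1} = u_t + s·(1−u_t) − f·u_t = u_t·(1−s−f) + s.
Here 1−s−f = 0.626 and s = 0.019.
u_1 = 0.107100 × 0.626 + 0.019 = 0.086045.
u_2 = 0.086045 × 0.626 + 0.019 = 0.072864.
u_3 = 0.072864 × 0.626 + 0.019 = 0.064613.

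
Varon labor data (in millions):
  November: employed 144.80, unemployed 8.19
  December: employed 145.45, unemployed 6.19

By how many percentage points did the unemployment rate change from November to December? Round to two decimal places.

The unemployment rate changed by −1.27 percentage points.

November: labor force = 144.80 + 8.19 = 152.99; u = 8.19/152.99 = 5.35%.
December: labor force = 145.45 + 6.19 = 151.64; u = 6.19/151.64 = 4.08%.
Change = 4.08% − 5.35% = −1.27 pp.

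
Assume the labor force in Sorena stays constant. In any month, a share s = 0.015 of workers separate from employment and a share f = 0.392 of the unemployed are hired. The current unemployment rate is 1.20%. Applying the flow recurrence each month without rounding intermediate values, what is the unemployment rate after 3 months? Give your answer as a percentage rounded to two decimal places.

With a fixed labor force, u_{t+1} = u_t + s·(1−u_t) − f·u_t = u_t·(1−s−f) + s.
Here 1−s−f = 0.593 and s = 0.015.
u_1 = 0.012000 × 0.593 + 0.015 = 0.022116.
u_2 = 0.022116 × 0.593 + 0.015 = 0.028115.
u_3 = 0.028115 × 0.593 + 0.015 = 0.031672.

Unemployment rate after three months ≈ 3.17%.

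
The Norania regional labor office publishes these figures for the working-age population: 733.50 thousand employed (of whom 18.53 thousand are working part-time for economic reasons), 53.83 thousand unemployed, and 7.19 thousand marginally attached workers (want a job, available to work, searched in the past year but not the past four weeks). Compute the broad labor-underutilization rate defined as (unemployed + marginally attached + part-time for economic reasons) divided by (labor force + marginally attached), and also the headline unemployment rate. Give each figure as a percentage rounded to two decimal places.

Broad underutilization rate ≈ 10.01%; headline unemployment rate ≈ 6.84%.

Labor force = 733.50 + 53.83 = 787.33 thousand.
Numerator = 53.83 + 7.19 + 18.53 = 79.55 thousand.
Denominator = 787.33 + 7.19 = 794.52 thousand.
Broad rate = 79.55 / 794.52 = 10.01%.
Headline unemployment rate = 53.83 / 787.33 = 6.84%.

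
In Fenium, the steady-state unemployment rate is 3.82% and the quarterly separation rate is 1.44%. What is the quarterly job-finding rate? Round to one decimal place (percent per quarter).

Job-finding rate ≈ 36.3% per quarter.

From u* = s/(s+f): f = s·(1−u)/u.
f = 1.44 × (1 − 0.0382) / 0.0382 = 1.3850 / 0.0382 ≈ 36.3% per quarter.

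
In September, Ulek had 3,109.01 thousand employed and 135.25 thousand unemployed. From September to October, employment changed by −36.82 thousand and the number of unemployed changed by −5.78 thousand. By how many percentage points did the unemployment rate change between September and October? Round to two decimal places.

September: labor force = 3,109.01 + 135.25 = 3,244.26; u = 135.25/3,244.26 = 4.17%.
October: labor force = 3,072.19 + 129.47 = 3,201.66; u = 129.47/3,201.66 = 4.04%.
Change = 4.04% − 4.17% = −0.13 pp.

The unemployment rate changed by −0.13 percentage points.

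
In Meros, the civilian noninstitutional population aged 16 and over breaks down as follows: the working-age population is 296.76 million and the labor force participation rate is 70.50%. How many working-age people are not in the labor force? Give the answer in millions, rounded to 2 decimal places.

About 87.54 million are not in the labor force.

Share not in the labor force = 1 − 0.7050 = 0.2950.
Not in labor force = 0.2950 × 296.76 ≈ 87.54 million.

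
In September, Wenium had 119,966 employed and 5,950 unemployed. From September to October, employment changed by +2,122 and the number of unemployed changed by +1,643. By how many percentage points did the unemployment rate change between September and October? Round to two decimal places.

The unemployment rate changed by +1.13 percentage points.

September: labor force = 119,966 + 5,950 = 125,916; u = 5,950/125,916 = 4.73%.
October: labor force = 122,088 + 7,593 = 129,681; u = 7,593/129,681 = 5.86%.
Change = 5.86% − 4.73% = +1.13 pp.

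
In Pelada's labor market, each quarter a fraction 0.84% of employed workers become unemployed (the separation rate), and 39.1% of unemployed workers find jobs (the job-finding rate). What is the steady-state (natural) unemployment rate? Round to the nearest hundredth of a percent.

At steady state the flows balance: s·E = f·U, so U/(E+U) = s/(s+f).
u* = 0.84 / (0.84 + 39.1) = 0.84 / 39.94 = 2.10%.

Steady-state unemployment rate ≈ 2.10%.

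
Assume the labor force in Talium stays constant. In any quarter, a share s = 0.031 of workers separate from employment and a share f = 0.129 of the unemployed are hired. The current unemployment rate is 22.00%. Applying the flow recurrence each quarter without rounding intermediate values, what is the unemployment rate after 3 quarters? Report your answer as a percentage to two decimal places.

Unemployment rate after three quarters ≈ 20.93%.

With a fixed labor force, u_{t+1} = u_t + s·(1−u_t) − f·u_t = u_t·(1−s−f) + s.
Here 1−s−f = 0.840 and s = 0.031.
u_1 = 0.220000 × 0.840 + 0.031 = 0.215800.
u_2 = 0.215800 × 0.840 + 0.031 = 0.212272.
u_3 = 0.212272 × 0.840 + 0.031 = 0.209308.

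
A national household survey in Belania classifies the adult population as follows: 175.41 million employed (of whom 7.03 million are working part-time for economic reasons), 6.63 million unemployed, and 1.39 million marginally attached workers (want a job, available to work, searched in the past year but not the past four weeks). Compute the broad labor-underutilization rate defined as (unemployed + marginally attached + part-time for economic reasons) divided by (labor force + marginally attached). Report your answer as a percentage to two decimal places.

Broad underutilization rate ≈ 8.20%.

Labor force = 175.41 + 6.63 = 182.04 million.
Numerator = 6.63 + 1.39 + 7.03 = 15.05 million.
Denominator = 182.04 + 1.39 = 183.43 million.
Broad rate = 15.05 / 183.43 = 8.20%.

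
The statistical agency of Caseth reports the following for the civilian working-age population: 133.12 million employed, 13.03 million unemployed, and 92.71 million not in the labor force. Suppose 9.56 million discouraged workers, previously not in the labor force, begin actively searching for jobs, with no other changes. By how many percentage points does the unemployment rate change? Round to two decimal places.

Initially, labor force = 133.12 + 13.03 = 146.15 million, so u = 13.03/146.15 = 8.92%.
After the change, unemployed and labor force both rise by 9.56 → E = 133.12, U = 22.59, labor force = 155.71 million.
New unemployment rate = 22.59 / 155.71 = 14.51%.
Change = 14.51% − 8.92% = +5.59 percentage points.

The unemployment rate changes by +5.59 percentage points.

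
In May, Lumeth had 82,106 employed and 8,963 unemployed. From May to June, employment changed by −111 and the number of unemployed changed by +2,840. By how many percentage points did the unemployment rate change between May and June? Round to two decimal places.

The unemployment rate changed by +2.74 percentage points.

May: labor force = 82,106 + 8,963 = 91,069; u = 8,963/91,069 = 9.84%.
June: labor force = 81,995 + 11,803 = 93,798; u = 11,803/93,798 = 12.58%.
Change = 12.58% − 9.84% = +2.74 pp.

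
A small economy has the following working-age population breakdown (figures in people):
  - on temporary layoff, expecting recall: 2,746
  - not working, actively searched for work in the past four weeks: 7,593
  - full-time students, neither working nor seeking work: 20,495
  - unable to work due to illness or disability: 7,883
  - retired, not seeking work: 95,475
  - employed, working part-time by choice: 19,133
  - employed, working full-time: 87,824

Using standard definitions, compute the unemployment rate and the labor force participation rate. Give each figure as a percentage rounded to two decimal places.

Employed = 19,133 + 87,824 = 106,957.
Unemployed = 2,746 + 7,593 = 10,339 (jobless and actively searching, or on temporary layoff).
Labor force = 106,957 + 10,339 = 117,296.
Not in labor force = 20,495 + 7,883 + 95,475 = 123,853 (those not working and not actively searching are outside the labor force).
Civilian working-age population = 117,296 + 123,853 = 241,149.
Unemployment rate = 10,339 / 117,296 = 8.81%.
Labor force participation rate = 117,296 / 241,149 = 48.64%.

Unemployment rate ≈ 8.81%; labor force participation rate ≈ 48.64%.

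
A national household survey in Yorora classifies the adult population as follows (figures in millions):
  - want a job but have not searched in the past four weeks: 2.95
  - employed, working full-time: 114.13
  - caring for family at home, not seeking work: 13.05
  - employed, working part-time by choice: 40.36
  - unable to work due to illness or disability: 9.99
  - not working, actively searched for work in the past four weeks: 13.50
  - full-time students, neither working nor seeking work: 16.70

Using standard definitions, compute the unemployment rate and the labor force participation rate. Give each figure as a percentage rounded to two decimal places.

Employed = 114.13 + 40.36 = 154.49 million.
Unemployed = 13.50 million.
Labor force = 154.49 + 13.50 = 167.99 million.
Not in labor force = 2.95 + 13.05 + 9.99 + 16.70 = 42.69 million (those not working and not actively searching are outside the labor force — including those who want a job but have given up searching).
Civilian working-age population = 167.99 + 42.69 = 210.68 million.
Unemployment rate = 13.50 / 167.99 = 8.04%.
Labor force participation rate = 167.99 / 210.68 = 79.74%.

Unemployment rate ≈ 8.04%; labor force participation rate ≈ 79.74%.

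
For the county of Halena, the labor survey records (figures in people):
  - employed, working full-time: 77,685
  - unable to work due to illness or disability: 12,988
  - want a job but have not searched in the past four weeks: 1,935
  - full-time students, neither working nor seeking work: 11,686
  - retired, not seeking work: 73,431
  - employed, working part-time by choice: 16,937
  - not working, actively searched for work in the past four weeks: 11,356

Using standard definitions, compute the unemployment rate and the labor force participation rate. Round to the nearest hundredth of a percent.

Employed = 77,685 + 16,937 = 94,622.
Unemployed = 11,356.
Labor force = 94,622 + 11,356 = 105,978.
Not in labor force = 12,988 + 1,935 + 11,686 + 73,431 = 100,040 (those not working and not actively searching are outside the labor force — including those who want a job but have given up searching).
Civilian working-age population = 105,978 + 100,040 = 206,018.
Unemployment rate = 11,356 / 105,978 = 10.72%.
Labor force participation rate = 105,978 / 206,018 = 51.44%.

Unemployment rate ≈ 10.72%; labor force participation rate ≈ 51.44%.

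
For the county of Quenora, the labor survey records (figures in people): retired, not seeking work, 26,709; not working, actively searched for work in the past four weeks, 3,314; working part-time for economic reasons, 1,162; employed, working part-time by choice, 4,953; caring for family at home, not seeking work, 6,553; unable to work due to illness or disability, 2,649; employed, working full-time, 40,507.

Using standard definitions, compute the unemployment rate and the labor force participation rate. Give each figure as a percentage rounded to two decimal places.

Employed = 1,162 + 4,953 + 40,507 = 46,622 (anyone who worked, including part-time for economic reasons, counts as employed).
Unemployed = 3,314.
Labor force = 46,622 + 3,314 = 49,936.
Not in labor force = 26,709 + 6,553 + 2,649 = 35,911 (those not working and not actively searching are outside the labor force).
Civilian working-age population = 49,936 + 35,911 = 85,847.
Unemployment rate = 3,314 / 49,936 = 6.64%.
Labor force participation rate = 49,936 / 85,847 = 58.17%.

Unemployment rate ≈ 6.64%; labor force participation rate ≈ 58.17%.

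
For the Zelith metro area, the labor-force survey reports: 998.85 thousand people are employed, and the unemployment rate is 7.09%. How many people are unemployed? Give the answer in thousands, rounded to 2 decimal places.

About 76.22 thousand are unemployed.

Let U be the number unemployed. The labor force is E + U, and U/(E+U) = 0.0709.
So U = 0.0709 × 998.85 / (1 − 0.0709) = 70.8185 / 0.9291 ≈ 76.22 thousand.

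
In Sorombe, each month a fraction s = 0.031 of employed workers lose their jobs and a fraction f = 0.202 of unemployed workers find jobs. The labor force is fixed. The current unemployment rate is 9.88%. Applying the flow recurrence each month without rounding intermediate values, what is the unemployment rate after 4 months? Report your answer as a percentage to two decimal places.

With a fixed labor force, u_{t+1} = u_t + s·(1−u_t) − f·u_t = u_t·(1−s−f) + s.
Here 1−s−f = 0.767 and s = 0.031.
u_1 = 0.098800 × 0.767 + 0.031 = 0.106780.
u_2 = 0.106780 × 0.767 + 0.031 = 0.112900.
u_3 = 0.112900 × 0.767 + 0.031 = 0.117594.
u_4 = 0.117594 × 0.767 + 0.031 = 0.121195.

Unemployment rate after four months ≈ 12.12%.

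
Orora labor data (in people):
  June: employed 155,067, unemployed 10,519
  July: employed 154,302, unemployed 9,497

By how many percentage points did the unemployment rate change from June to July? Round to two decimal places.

The unemployment rate changed by −0.55 percentage points.

June: labor force = 155,067 + 10,519 = 165,586; u = 10,519/165,586 = 6.35%.
July: labor force = 154,302 + 9,497 = 163,799; u = 9,497/163,799 = 5.80%.
Change = 5.80% − 6.35% = −0.55 pp.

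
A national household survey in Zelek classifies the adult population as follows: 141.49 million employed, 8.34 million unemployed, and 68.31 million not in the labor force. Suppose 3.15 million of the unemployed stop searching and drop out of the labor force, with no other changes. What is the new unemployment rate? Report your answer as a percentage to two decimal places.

New unemployment rate ≈ 3.54%.

Initially, labor force = 141.49 + 8.34 = 149.83 million, so u = 8.34/149.83 = 5.57%.
After the change, unemployed and labor force both fall by 3.15 → E = 141.49, U = 5.19, labor force = 146.68 million.
New unemployment rate = 5.19 / 146.68 = 3.54%.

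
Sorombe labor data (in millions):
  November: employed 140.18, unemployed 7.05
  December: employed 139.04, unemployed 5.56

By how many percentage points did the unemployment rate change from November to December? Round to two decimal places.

November: labor force = 140.18 + 7.05 = 147.23; u = 7.05/147.23 = 4.79%.
December: labor force = 139.04 + 5.56 = 144.60; u = 5.56/144.60 = 3.85%.
Change = 3.85% − 4.79% = −0.94 pp.

The unemployment rate changed by −0.94 percentage points.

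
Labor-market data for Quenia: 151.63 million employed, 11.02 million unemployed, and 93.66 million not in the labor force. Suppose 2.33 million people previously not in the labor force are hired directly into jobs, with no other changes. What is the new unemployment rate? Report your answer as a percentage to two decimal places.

Initially, labor force = 151.63 + 11.02 = 162.65 million, so u = 11.02/162.65 = 6.78%.
After the change, employed and labor force both rise by 2.33; unemployed unchanged → E = 153.96, U = 11.02, labor force = 164.98 million.
New unemployment rate = 11.02 / 164.98 = 6.68%.

New unemployment rate ≈ 6.68%.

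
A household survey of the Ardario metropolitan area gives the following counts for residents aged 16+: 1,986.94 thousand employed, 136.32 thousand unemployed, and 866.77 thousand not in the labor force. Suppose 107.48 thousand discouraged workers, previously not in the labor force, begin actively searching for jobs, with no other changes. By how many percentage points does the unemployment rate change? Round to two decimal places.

Initially, labor force = 1,986.94 + 136.32 = 2,123.26 thousand, so u = 136.32/2,123.26 = 6.42%.
After the change, unemployed and labor force both rise by 107.48 → E = 1,986.94, U = 243.80, labor force = 2,230.74 thousand.
New unemployment rate = 243.80 / 2,230.74 = 10.93%.
Change = 10.93% − 6.42% = +4.51 percentage points.

The unemployment rate changes by +4.51 percentage points.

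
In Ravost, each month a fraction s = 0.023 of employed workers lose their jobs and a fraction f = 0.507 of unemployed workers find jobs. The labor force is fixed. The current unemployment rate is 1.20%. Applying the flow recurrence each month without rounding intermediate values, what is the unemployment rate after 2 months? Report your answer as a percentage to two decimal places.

Unemployment rate after two months ≈ 3.65%.

With a fixed labor force, u_{t+1} = u_t + s·(1−u_t) − f·u_t = u_t·(1−s−f) + s.
Here 1−s−f = 0.470 and s = 0.023.
u_1 = 0.012000 × 0.470 + 0.023 = 0.028640.
u_2 = 0.028640 × 0.470 + 0.023 = 0.036461.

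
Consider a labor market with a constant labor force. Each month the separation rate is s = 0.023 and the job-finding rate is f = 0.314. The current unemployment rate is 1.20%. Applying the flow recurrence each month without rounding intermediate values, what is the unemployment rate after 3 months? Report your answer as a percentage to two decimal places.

With a fixed labor force, u_{t+1} = u_t + s·(1−u_t) − f·u_t = u_t·(1−s−f) + s.
Here 1−s−f = 0.663 and s = 0.023.
u_1 = 0.012000 × 0.663 + 0.023 = 0.030956.
u_2 = 0.030956 × 0.663 + 0.023 = 0.043524.
u_3 = 0.043524 × 0.663 + 0.023 = 0.051856.

Unemployment rate after three months ≈ 5.19%.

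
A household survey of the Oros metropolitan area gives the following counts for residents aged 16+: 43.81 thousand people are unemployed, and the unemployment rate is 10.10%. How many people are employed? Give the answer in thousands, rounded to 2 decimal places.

Labor force = U / u = 43.81 / 0.1010 ≈ 433.76 thousand.
Employed = labor force − unemployed = 433.76 − 43.81 = 389.95 thousand.

About 389.95 thousand are employed.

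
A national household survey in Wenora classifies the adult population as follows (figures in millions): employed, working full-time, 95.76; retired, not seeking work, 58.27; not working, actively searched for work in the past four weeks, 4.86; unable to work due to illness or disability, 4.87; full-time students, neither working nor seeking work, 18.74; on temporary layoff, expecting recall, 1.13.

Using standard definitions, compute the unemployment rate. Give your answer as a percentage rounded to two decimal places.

Employed = 95.76 million.
Unemployed = 4.86 + 1.13 = 5.99 million (jobless and actively searching, or on temporary layoff).
Labor force = 95.76 + 5.99 = 101.75 million.
Unemployment rate = 5.99 / 101.75 = 5.89%.

Unemployment rate ≈ 5.89%.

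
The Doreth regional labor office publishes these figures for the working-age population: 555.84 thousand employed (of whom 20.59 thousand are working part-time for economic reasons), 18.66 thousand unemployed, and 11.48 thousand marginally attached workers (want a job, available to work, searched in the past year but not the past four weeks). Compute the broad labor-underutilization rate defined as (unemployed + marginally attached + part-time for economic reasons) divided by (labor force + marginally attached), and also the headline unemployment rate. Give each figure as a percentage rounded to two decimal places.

Broad underutilization rate ≈ 8.66%; headline unemployment rate ≈ 3.25%.

Labor force = 555.84 + 18.66 = 574.50 thousand.
Numerator = 18.66 + 11.48 + 20.59 = 50.73 thousand.
Denominator = 574.50 + 11.48 = 585.98 thousand.
Broad rate = 50.73 / 585.98 = 8.66%.
Headline unemployment rate = 18.66 / 574.50 = 3.25%.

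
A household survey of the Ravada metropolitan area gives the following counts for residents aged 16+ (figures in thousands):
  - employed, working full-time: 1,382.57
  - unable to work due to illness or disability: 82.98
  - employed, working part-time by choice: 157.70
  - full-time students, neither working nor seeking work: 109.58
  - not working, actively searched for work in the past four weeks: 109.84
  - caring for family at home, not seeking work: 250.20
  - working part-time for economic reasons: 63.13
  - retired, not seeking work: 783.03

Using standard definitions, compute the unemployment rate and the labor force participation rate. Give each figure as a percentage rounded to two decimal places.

Unemployment rate ≈ 6.41%; labor force participation rate ≈ 58.29%.

Employed = 1,382.57 + 157.70 + 63.13 = 1,603.40 thousand (anyone who worked, including part-time for economic reasons, counts as employed).
Unemployed = 109.84 thousand.
Labor force = 1,603.40 + 109.84 = 1,713.24 thousand.
Not in labor force = 82.98 + 109.58 + 250.20 + 783.03 = 1,225.79 thousand (those not working and not actively searching are outside the labor force).
Civilian working-age population = 1,713.24 + 1,225.79 = 2,939.03 thousand.
Unemployment rate = 109.84 / 1,713.24 = 6.41%.
Labor force participation rate = 1,713.24 / 2,939.03 = 58.29%.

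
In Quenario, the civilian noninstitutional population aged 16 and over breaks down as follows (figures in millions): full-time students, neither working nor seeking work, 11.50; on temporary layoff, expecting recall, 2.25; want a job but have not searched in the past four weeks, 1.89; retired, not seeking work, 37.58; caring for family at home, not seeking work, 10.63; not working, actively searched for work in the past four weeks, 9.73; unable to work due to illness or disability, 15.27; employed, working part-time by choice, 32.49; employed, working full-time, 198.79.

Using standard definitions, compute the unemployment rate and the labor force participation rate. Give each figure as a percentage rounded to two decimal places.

Unemployment rate ≈ 4.92%; labor force participation rate ≈ 75.99%.

Employed = 32.49 + 198.79 = 231.28 million.
Unemployed = 2.25 + 9.73 = 11.98 million (jobless and actively searching, or on temporary layoff).
Labor force = 231.28 + 11.98 = 243.26 million.
Not in labor force = 11.50 + 1.89 + 37.58 + 10.63 + 15.27 = 76.87 million (those not working and not actively searching are outside the labor force — including those who want a job but have given up searching).
Civilian working-age population = 243.26 + 76.87 = 320.13 million.
Unemployment rate = 11.98 / 243.26 = 4.92%.
Labor force participation rate = 243.26 / 320.13 = 75.99%.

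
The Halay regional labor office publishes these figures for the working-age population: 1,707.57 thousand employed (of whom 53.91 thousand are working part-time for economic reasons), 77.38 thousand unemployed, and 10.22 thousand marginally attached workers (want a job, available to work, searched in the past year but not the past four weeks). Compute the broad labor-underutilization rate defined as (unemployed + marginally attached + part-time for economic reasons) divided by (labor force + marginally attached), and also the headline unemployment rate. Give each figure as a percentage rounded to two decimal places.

Labor force = 1,707.57 + 77.38 = 1,784.95 thousand.
Numerator = 77.38 + 10.22 + 53.91 = 141.51 thousand.
Denominator = 1,784.95 + 10.22 = 1,795.17 thousand.
Broad rate = 141.51 / 1,795.17 = 7.88%.
Headline unemployment rate = 77.38 / 1,784.95 = 4.34%.

Broad underutilization rate ≈ 7.88%; headline unemployment rate ≈ 4.34%.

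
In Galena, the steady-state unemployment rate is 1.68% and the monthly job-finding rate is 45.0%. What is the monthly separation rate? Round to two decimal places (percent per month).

From u* = s/(s+f): s = u·f/(1−u).
s = 0.0168 × 45.0 / (1 − 0.0168) = 0.7560 / 0.9832 ≈ 0.77% per month.

Separation rate ≈ 0.77% per month.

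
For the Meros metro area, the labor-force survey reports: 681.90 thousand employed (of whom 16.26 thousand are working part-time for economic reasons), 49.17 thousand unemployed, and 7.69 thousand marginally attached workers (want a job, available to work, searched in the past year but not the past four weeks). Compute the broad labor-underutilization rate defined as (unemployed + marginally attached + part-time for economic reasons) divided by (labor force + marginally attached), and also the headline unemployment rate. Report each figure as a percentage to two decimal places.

Labor force = 681.90 + 49.17 = 731.07 thousand.
Numerator = 49.17 + 7.69 + 16.26 = 73.12 thousand.
Denominator = 731.07 + 7.69 = 738.76 thousand.
Broad rate = 73.12 / 738.76 = 9.90%.
Headline unemployment rate = 49.17 / 731.07 = 6.73%.

Broad underutilization rate ≈ 9.90%; headline unemployment rate ≈ 6.73%.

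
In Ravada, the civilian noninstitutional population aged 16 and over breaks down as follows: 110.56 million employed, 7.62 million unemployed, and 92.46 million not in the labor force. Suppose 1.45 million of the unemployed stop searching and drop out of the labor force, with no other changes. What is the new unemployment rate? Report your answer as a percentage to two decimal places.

Initially, labor force = 110.56 + 7.62 = 118.18 million, so u = 7.62/118.18 = 6.45%.
After the change, unemployed and labor force both fall by 1.45 → E = 110.56, U = 6.17, labor force = 116.73 million.
New unemployment rate = 6.17 / 116.73 = 5.29%.

New unemployment rate ≈ 5.29%.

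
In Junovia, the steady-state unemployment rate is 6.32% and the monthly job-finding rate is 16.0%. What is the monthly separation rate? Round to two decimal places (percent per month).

Separation rate ≈ 1.08% per month.

From u* = s/(s+f): s = u·f/(1−u).
s = 0.0632 × 16.0 / (1 − 0.0632) = 1.0112 / 0.9368 ≈ 1.08% per month.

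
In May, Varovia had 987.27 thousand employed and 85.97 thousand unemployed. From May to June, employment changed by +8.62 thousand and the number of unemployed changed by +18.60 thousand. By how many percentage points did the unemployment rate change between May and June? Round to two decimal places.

May: labor force = 987.27 + 85.97 = 1,073.24; u = 85.97/1,073.24 = 8.01%.
June: labor force = 995.89 + 104.57 = 1,100.46; u = 104.57/1,100.46 = 9.50%.
Change = 9.50% − 8.01% = +1.49 pp.

The unemployment rate changed by +1.49 percentage points.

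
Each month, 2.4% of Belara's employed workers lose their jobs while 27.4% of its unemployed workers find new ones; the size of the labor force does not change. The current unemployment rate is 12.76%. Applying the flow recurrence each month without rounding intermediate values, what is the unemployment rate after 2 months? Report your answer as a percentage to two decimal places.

Unemployment rate after two months ≈ 10.37%.

With a fixed labor force, u_{t+1} = u_t + s·(1−u_t) − f·u_t = u_t·(1−s−f) + s.
Here 1−s−f = 0.702 and s = 0.024.
u_1 = 0.127600 × 0.702 + 0.024 = 0.113575.
u_2 = 0.113575 × 0.702 + 0.024 = 0.103730.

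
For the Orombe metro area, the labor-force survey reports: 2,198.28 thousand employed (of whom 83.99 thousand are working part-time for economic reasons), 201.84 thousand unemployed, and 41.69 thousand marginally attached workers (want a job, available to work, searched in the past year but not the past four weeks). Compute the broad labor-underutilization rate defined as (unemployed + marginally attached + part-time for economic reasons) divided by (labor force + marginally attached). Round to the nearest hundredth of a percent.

Labor force = 2,198.28 + 201.84 = 2,400.12 thousand.
Numerator = 201.84 + 41.69 + 83.99 = 327.52 thousand.
Denominator = 2,400.12 + 41.69 = 2,441.81 thousand.
Broad rate = 327.52 / 2,441.81 = 13.41%.

Broad underutilization rate ≈ 13.41%.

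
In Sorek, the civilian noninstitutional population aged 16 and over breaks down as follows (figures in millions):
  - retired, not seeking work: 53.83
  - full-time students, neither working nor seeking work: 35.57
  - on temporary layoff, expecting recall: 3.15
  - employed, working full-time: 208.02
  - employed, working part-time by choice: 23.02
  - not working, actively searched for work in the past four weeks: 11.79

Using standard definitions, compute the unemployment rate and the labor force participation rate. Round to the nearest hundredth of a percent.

Unemployment rate ≈ 6.07%; labor force participation rate ≈ 73.34%.

Employed = 208.02 + 23.02 = 231.04 million.
Unemployed = 3.15 + 11.79 = 14.94 million (jobless and actively searching, or on temporary layoff).
Labor force = 231.04 + 14.94 = 245.98 million.
Not in labor force = 53.83 + 35.57 = 89.40 million (those not working and not actively searching are outside the labor force).
Civilian working-age population = 245.98 + 89.40 = 335.38 million.
Unemployment rate = 14.94 / 245.98 = 6.07%.
Labor force participation rate = 245.98 / 335.38 = 73.34%.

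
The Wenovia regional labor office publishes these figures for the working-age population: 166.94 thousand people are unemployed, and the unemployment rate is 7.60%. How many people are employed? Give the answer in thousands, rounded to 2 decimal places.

About 2,029.64 thousand are employed.

Labor force = U / u = 166.94 / 0.0760 ≈ 2,196.58 thousand.
Employed = labor force − unemployed = 2,196.58 − 166.94 = 2,029.64 thousand.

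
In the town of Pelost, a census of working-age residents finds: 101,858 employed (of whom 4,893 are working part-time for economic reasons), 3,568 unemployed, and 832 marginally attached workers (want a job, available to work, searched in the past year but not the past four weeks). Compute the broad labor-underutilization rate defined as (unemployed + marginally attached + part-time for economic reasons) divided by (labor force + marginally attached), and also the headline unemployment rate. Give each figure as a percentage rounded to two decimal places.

Labor force = 101,858 + 3,568 = 105,426.
Numerator = 3,568 + 832 + 4,893 = 9,293.
Denominator = 105,426 + 832 = 106,258.
Broad rate = 9,293 / 106,258 = 8.75%.
Headline unemployment rate = 3,568 / 105,426 = 3.38%.

Broad underutilization rate ≈ 8.75%; headline unemployment rate ≈ 3.38%.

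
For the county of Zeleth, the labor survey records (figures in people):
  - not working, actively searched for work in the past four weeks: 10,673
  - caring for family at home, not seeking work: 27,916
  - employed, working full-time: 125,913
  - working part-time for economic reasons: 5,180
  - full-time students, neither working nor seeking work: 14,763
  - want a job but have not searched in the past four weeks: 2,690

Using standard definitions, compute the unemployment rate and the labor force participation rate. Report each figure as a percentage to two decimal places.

Unemployment rate ≈ 7.53%; labor force participation rate ≈ 75.76%.

Employed = 125,913 + 5,180 = 131,093 (anyone who worked, including part-time for economic reasons, counts as employed).
Unemployed = 10,673.
Labor force = 131,093 + 10,673 = 141,766.
Not in labor force = 27,916 + 14,763 + 2,690 = 45,369 (those not working and not actively searching are outside the labor force — including those who want a job but have given up searching).
Civilian working-age population = 141,766 + 45,369 = 187,135.
Unemployment rate = 10,673 / 141,766 = 7.53%.
Labor force participation rate = 141,766 / 187,135 = 75.76%.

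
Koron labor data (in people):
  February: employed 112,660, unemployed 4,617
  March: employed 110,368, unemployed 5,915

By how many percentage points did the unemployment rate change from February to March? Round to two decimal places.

February: labor force = 112,660 + 4,617 = 117,277; u = 4,617/117,277 = 3.94%.
March: labor force = 110,368 + 5,915 = 116,283; u = 5,915/116,283 = 5.09%.
Change = 5.09% − 3.94% = +1.15 pp.

The unemployment rate changed by +1.15 percentage points.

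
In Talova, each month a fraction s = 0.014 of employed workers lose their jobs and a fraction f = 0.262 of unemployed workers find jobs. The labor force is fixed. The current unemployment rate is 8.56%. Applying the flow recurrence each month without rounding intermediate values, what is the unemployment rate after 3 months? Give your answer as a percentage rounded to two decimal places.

With a fixed labor force, u_{t+1} = u_t + s·(1−u_t) − f·u_t = u_t·(1−s−f) + s.
Here 1−s−f = 0.724 and s = 0.014.
u_1 = 0.085600 × 0.724 + 0.014 = 0.075974.
u_2 = 0.075974 × 0.724 + 0.014 = 0.069005.
u_3 = 0.069005 × 0.724 + 0.014 = 0.063960.

Unemployment rate after three months ≈ 6.40%.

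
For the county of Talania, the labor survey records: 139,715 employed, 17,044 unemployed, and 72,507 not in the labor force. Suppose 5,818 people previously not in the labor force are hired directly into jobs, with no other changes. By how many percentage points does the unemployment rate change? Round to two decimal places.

The unemployment rate changes by −0.39 percentage points.

Initially, labor force = 139,715 + 17,044 = 156,759, so u = 17,044/156,759 = 10.87%.
After the change, employed and labor force both rise by 5,818; unemployed unchanged → E = 145,533, U = 17,044, labor force = 162,577.
New unemployment rate = 17,044 / 162,577 = 10.48%.
Change = 10.48% − 10.87% = −0.39 percentage points.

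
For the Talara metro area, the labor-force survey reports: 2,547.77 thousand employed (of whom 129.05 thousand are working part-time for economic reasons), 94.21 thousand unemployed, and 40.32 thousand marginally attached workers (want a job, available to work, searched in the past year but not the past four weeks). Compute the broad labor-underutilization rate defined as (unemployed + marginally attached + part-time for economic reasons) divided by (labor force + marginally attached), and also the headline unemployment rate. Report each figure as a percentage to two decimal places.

Labor force = 2,547.77 + 94.21 = 2,641.98 thousand.
Numerator = 94.21 + 40.32 + 129.05 = 263.58 thousand.
Denominator = 2,641.98 + 40.32 = 2,682.30 thousand.
Broad rate = 263.58 / 2,682.30 = 9.83%.
Headline unemployment rate = 94.21 / 2,641.98 = 3.57%.

Broad underutilization rate ≈ 9.83%; headline unemployment rate ≈ 3.57%.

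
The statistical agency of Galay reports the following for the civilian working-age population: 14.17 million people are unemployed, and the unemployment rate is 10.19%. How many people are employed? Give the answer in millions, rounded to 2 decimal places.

About 124.89 million are employed.

Labor force = U / u = 14.17 / 0.1019 ≈ 139.06 million.
Employed = labor force − unemployed = 139.06 − 14.17 = 124.89 million.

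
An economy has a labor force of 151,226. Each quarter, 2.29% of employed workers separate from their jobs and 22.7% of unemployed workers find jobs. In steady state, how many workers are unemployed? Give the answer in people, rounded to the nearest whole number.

Steady-state unemployment rate u* = s/(s+f) = 2.29/(2.29+22.7) = 0.091637.
Unemployed = u* × labor force = 0.091637 × 151,226 ≈ 13,858.

About 13,858 are unemployed in steady state.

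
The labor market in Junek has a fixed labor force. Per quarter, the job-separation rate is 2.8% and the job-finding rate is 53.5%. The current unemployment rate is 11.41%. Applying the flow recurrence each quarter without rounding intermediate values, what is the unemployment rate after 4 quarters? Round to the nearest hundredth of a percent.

Unemployment rate after four quarters ≈ 5.21%.

With a fixed labor force, u_{t+1} = u_t + s·(1−u_t) − f·u_t = u_t·(1−s−f) + s.
Here 1−s−f = 0.437 and s = 0.028.
u_1 = 0.114100 × 0.437 + 0.028 = 0.077862.
u_2 = 0.077862 × 0.437 + 0.028 = 0.062026.
u_3 = 0.062026 × 0.437 + 0.028 = 0.055105.
u_4 = 0.055105 × 0.437 + 0.028 = 0.052081.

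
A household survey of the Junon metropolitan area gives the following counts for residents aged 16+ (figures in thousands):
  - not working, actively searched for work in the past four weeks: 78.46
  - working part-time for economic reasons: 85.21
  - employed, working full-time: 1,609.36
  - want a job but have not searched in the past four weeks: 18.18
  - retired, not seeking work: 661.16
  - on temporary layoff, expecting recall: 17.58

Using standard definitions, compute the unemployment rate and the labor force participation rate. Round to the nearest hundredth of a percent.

Employed = 85.21 + 1,609.36 = 1,694.57 thousand (anyone who worked, including part-time for economic reasons, counts as employed).
Unemployed = 78.46 + 17.58 = 96.04 thousand (jobless and actively searching, or on temporary layoff).
Labor force = 1,694.57 + 96.04 = 1,790.61 thousand.
Not in labor force = 18.18 + 661.16 = 679.34 thousand (those not working and not actively searching are outside the labor force — including those who want a job but have given up searching).
Civilian working-age population = 1,790.61 + 679.34 = 2,469.95 thousand.
Unemployment rate = 96.04 / 1,790.61 = 5.36%.
Labor force participation rate = 1,790.61 / 2,469.95 = 72.50%.

Unemployment rate ≈ 5.36%; labor force participation rate ≈ 72.50%.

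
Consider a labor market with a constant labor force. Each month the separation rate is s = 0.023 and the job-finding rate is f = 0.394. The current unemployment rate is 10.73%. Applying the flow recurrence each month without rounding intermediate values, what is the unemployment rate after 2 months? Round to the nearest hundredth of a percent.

Unemployment rate after two months ≈ 7.29%.

With a fixed labor force, u_{t+1} = u_t + s·(1−u_t) − f·u_t = u_t·(1−s−f) + s.
Here 1−s−f = 0.583 and s = 0.023.
u_1 = 0.107300 × 0.583 + 0.023 = 0.085556.
u_2 = 0.085556 × 0.583 + 0.023 = 0.072879.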